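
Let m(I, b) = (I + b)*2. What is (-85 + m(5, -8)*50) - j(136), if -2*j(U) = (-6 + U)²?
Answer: 8065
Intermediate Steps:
m(I, b) = 2*I + 2*b
j(U) = -(-6 + U)²/2
(-85 + m(5, -8)*50) - j(136) = (-85 + (2*5 + 2*(-8))*50) - (-1)*(-6 + 136)²/2 = (-85 + (10 - 16)*50) - (-1)*130²/2 = (-85 - 6*50) - (-1)*16900/2 = (-85 - 300) - 1*(-8450) = -385 + 8450 = 8065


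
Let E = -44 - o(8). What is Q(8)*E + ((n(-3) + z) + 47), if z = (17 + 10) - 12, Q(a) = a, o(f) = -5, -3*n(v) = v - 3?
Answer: -248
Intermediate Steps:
n(v) = 1 - v/3 (n(v) = -(v - 3)/3 = -(-3 + v)/3 = 1 - v/3)
E = -39 (E = -44 - 1*(-5) = -44 + 5 = -39)
z = 15 (z = 27 - 12 = 15)
Q(8)*E + ((n(-3) + z) + 47) = 8*(-39) + (((1 - 1/3*(-3)) + 15) + 47) = -312 + (((1 + 1) + 15) + 47) = -312 + ((2 + 15) + 47) = -312 + (17 + 47) = -312 + 64 = -248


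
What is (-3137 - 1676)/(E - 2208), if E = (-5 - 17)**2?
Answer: 4813/1724 ≈ 2.7918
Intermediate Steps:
E = 484 (E = (-22)**2 = 484)
(-3137 - 1676)/(E - 2208) = (-3137 - 1676)/(484 - 2208) = -4813/(-1724) = -4813*(-1/1724) = 4813/1724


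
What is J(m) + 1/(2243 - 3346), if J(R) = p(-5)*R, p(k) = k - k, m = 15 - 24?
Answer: -1/1103 ≈ -0.00090662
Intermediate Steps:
m = -9
p(k) = 0
J(R) = 0 (J(R) = 0*R = 0)
J(m) + 1/(2243 - 3346) = 0 + 1/(2243 - 3346) = 0 + 1/(-1103) = 0 - 1/1103 = -1/1103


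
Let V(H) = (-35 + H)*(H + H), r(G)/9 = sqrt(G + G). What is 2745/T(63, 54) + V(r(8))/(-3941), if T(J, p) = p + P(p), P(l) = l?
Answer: 1201141/47292 ≈ 25.398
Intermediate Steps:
r(G) = 9*sqrt(2)*sqrt(G) (r(G) = 9*sqrt(G + G) = 9*sqrt(2*G) = 9*(sqrt(2)*sqrt(G)) = 9*sqrt(2)*sqrt(G))
V(H) = 2*H*(-35 + H) (V(H) = (-35 + H)*(2*H) = 2*H*(-35 + H))
T(J, p) = 2*p (T(J, p) = p + p = 2*p)
2745/T(63, 54) + V(r(8))/(-3941) = 2745/((2*54)) + (2*(9*sqrt(2)*sqrt(8))*(-35 + 9*sqrt(2)*sqrt(8)))/(-3941) = 2745/108 + (2*(9*sqrt(2)*(2*sqrt(2)))*(-35 + 9*sqrt(2)*(2*sqrt(2))))*(-1/3941) = 2745*(1/108) + (2*36*(-35 + 36))*(-1/3941) = 305/12 + (2*36*1)*(-1/3941) = 305/12 + 72*(-1/3941) = 305/12 - 72/3941 = 1201141/47292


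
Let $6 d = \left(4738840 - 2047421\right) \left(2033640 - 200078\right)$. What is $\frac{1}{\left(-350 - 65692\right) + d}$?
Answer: $\frac{3}{2467441604113} \approx 1.2158 \cdot 10^{-12}$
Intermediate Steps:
$d = \frac{2467441802239}{3}$ ($d = \frac{\left(4738840 - 2047421\right) \left(2033640 - 200078\right)}{6} = \frac{2691419 \cdot 1833562}{6} = \frac{1}{6} \cdot 4934883604478 = \frac{2467441802239}{3} \approx 8.2248 \cdot 10^{11}$)
$\frac{1}{\left(-350 - 65692\right) + d} = \frac{1}{\left(-350 - 65692\right) + \frac{2467441802239}{3}} = \frac{1}{-66042 + \frac{2467441802239}{3}} = \frac{1}{\frac{2467441604113}{3}} = \frac{3}{2467441604113}$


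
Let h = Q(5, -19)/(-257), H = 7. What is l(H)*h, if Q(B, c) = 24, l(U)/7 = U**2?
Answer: -8232/257 ≈ -32.031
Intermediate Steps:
l(U) = 7*U**2
h = -24/257 (h = 24/(-257) = 24*(-1/257) = -24/257 ≈ -0.093385)
l(H)*h = (7*7**2)*(-24/257) = (7*49)*(-24/257) = 343*(-24/257) = -8232/257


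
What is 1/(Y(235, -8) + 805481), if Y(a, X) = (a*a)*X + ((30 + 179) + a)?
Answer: 1/364125 ≈ 2.7463e-6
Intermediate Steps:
Y(a, X) = 209 + a + X*a² (Y(a, X) = a²*X + (209 + a) = X*a² + (209 + a) = 209 + a + X*a²)
1/(Y(235, -8) + 805481) = 1/((209 + 235 - 8*235²) + 805481) = 1/((209 + 235 - 8*55225) + 805481) = 1/((209 + 235 - 441800) + 805481) = 1/(-441356 + 805481) = 1/364125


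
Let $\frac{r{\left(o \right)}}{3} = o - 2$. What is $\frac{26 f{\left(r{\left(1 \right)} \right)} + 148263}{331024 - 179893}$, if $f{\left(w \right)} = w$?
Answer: $\frac{49395}{50377} \approx 0.98051$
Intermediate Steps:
$r{\left(o \right)} = -6 + 3 o$ ($r{\left(o \right)} = 3 \left(o - 2\right) = 3 \left(-2 + o\right) = -6 + 3 o$)
$\frac{26 f{\left(r{\left(1 \right)} \right)} + 148263}{331024 - 179893} = \frac{26 \left(-6 + 3 \cdot 1\right) + 148263}{331024 - 179893} = \frac{26 \left(-6 + 3\right) + 148263}{151131} = \left(26 \left(-3\right) + 148263\right) \frac{1}{151131} = \left(-78 + 148263\right) \frac{1}{151131} = 148185 \cdot \frac{1}{151131} = \frac{49395}{50377}$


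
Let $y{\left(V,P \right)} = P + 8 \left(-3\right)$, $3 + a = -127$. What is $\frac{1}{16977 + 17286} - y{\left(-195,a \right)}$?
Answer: $\frac{5276503}{34263} \approx 154.0$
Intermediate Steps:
$a = -130$ ($a = -3 - 127 = -130$)
$y{\left(V,P \right)} = -24 + P$ ($y{\left(V,P \right)} = P - 24 = -24 + P$)
$\frac{1}{16977 + 17286} - y{\left(-195,a \right)} = \frac{1}{16977 + 17286} - \left(-24 - 130\right) = \frac{1}{34263} - -154 = \frac{1}{34263} + 154 = \frac{5276503}{34263}$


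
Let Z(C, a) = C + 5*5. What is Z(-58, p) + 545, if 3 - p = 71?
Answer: 512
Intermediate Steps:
p = -68 (p = 3 - 1*71 = 3 - 71 = -68)
Z(C, a) = 25 + C (Z(C, a) = C + 25 = 25 + C)
Z(-58, p) + 545 = (25 - 58) + 545 = -33 + 545 = 512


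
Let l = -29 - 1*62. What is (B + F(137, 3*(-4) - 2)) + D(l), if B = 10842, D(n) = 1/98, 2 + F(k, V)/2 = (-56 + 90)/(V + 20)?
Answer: 3189707/294 ≈ 10849.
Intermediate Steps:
l = -91 (l = -29 - 62 = -91)
F(k, V) = -4 + 68/(20 + V) (F(k, V) = -4 + 2*((-56 + 90)/(V + 20)) = -4 + 2*(34/(20 + V)) = -4 + 68/(20 + V))
D(n) = 1/98
(B + F(137, 3*(-4) - 2)) + D(l) = (10842 + 4*(-3 - (3*(-4) - 2))/(20 + (3*(-4) - 2))) + 1/98 = (10842 + 4*(-3 - (-12 - 2))/(20 + (-12 - 2))) + 1/98 = (10842 + 4*(-3 - 1*(-14))/(20 - 14)) + 1/98 = (10842 + 4*(-3 + 14)/6) + 1/98 = (10842 + 4*(1/6)*11) + 1/98 = (10842 + 22/3) + 1/98 = 32548/3 + 1/98 = 3189707/294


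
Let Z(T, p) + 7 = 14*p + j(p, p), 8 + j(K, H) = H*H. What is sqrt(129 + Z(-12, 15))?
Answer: 3*sqrt(61) ≈ 23.431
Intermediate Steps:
j(K, H) = -8 + H**2 (j(K, H) = -8 + H*H = -8 + H**2)
Z(T, p) = -15 + p**2 + 14*p (Z(T, p) = -7 + (14*p + (-8 + p**2)) = -7 + (-8 + p**2 + 14*p) = -15 + p**2 + 14*p)
sqrt(129 + Z(-12, 15)) = sqrt(129 + (-15 + 15**2 + 14*15)) = sqrt(129 + (-15 + 225 + 210)) = sqrt(129 + 420) = sqrt(549) = 3*sqrt(61)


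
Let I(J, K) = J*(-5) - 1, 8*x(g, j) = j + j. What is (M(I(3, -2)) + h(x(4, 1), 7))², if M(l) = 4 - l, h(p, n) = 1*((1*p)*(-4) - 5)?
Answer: 196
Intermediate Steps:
x(g, j) = j/4 (x(g, j) = (j + j)/8 = (2*j)/8 = j/4)
I(J, K) = -1 - 5*J (I(J, K) = -5*J - 1 = -1 - 5*J)
h(p, n) = -5 - 4*p (h(p, n) = 1*(p*(-4) - 5) = 1*(-4*p - 5) = 1*(-5 - 4*p) = -5 - 4*p)
(M(I(3, -2)) + h(x(4, 1), 7))² = ((4 - (-1 - 5*3)) + (-5 - 1))² = ((4 - (-1 - 15)) + (-5 - 4*¼))² = ((4 - 1*(-16)) + (-5 - 1))² = ((4 + 16) - 6)² = (20 - 6)² = 14² = 196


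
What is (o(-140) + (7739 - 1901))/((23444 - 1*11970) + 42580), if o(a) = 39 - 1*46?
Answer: 833/7722 ≈ 0.10787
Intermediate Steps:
o(a) = -7 (o(a) = 39 - 46 = -7)
(o(-140) + (7739 - 1901))/((23444 - 1*11970) + 42580) = (-7 + (7739 - 1901))/((23444 - 1*11970) + 42580) = (-7 + 5838)/((23444 - 11970) + 42580) = 5831/(11474 + 42580) = 5831/54054 = 5831*(1/54054) = 833/7722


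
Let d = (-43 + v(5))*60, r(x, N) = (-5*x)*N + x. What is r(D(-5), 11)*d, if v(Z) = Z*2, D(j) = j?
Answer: -534600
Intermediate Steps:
r(x, N) = x - 5*N*x (r(x, N) = -5*N*x + x = x - 5*N*x)
v(Z) = 2*Z
d = -1980 (d = (-43 + 2*5)*60 = (-43 + 10)*60 = -33*60 = -1980)
r(D(-5), 11)*d = -5*(1 - 5*11)*(-1980) = -5*(1 - 55)*(-1980) = -5*(-54)*(-1980) = 270*(-1980) = -534600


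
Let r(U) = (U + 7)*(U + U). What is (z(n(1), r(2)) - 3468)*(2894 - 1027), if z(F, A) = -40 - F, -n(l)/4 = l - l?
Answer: -6549436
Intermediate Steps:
n(l) = 0 (n(l) = -4*(l - l) = -4*0 = 0)
r(U) = 2*U*(7 + U) (r(U) = (7 + U)*(2*U) = 2*U*(7 + U))
(z(n(1), r(2)) - 3468)*(2894 - 1027) = ((-40 - 1*0) - 3468)*(2894 - 1027) = ((-40 + 0) - 3468)*1867 = (-40 - 3468)*1867 = -3508*1867 = -6549436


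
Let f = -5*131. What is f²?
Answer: 429025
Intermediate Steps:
f = -655
f² = (-655)² = 429025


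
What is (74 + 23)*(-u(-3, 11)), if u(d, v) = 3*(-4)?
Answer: 1164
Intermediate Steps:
u(d, v) = -12
(74 + 23)*(-u(-3, 11)) = (74 + 23)*(-1*(-12)) = 97*12 = 1164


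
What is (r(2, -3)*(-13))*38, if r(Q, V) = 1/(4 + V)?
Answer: -494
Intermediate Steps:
(r(2, -3)*(-13))*38 = (-13/(4 - 3))*38 = (-13/1)*38 = (1*(-13))*38 = -13*38 = -494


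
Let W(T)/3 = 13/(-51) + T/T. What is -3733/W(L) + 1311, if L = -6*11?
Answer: -13643/38 ≈ -359.03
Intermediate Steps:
L = -66
W(T) = 38/17 (W(T) = 3*(13/(-51) + T/T) = 3*(13*(-1/51) + 1) = 3*(-13/51 + 1) = 3*(38/51) = 38/17)
-3733/W(L) + 1311 = -3733/38/17 + 1311 = -3733*17/38 + 1311 = -63461/38 + 1311 = -13643/38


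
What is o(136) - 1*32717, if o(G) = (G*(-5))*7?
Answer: -37477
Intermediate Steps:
o(G) = -35*G (o(G) = -5*G*7 = -35*G)
o(136) - 1*32717 = -35*136 - 1*32717 = -4760 - 32717 = -37477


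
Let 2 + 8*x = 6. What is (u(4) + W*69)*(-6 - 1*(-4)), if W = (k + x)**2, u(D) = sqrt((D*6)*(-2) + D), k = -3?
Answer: -1725/2 - 4*I*sqrt(11) ≈ -862.5 - 13.266*I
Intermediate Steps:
x = 1/2 (x = -1/4 + (1/8)*6 = -1/4 + 3/4 = 1/2 ≈ 0.50000)
u(D) = sqrt(11)*sqrt(-D) (u(D) = sqrt((6*D)*(-2) + D) = sqrt(-12*D + D) = sqrt(-11*D) = sqrt(11)*sqrt(-D))
W = 25/4 (W = (-3 + 1/2)**2 = (-5/2)**2 = 25/4 ≈ 6.2500)
(u(4) + W*69)*(-6 - 1*(-4)) = (sqrt(11)*sqrt(-1*4) + (25/4)*69)*(-6 - 1*(-4)) = (sqrt(11)*sqrt(-4) + 1725/4)*(-6 + 4) = (sqrt(11)*(2*I) + 1725/4)*(-2) = (2*I*sqrt(11) + 1725/4)*(-2) = (1725/4 + 2*I*sqrt(11))*(-2) = -1725/2 - 4*I*sqrt(11)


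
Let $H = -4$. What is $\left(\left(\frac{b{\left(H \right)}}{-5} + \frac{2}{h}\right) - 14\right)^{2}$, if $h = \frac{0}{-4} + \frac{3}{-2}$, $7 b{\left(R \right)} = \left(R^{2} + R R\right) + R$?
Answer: $\frac{58564}{225} \approx 260.28$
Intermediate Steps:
$b{\left(R \right)} = \frac{R}{7} + \frac{2 R^{2}}{7}$ ($b{\left(R \right)} = \frac{\left(R^{2} + R R\right) + R}{7} = \frac{\left(R^{2} + R^{2}\right) + R}{7} = \frac{2 R^{2} + R}{7} = \frac{R + 2 R^{2}}{7} = \frac{R}{7} + \frac{2 R^{2}}{7}$)
$h = - \frac{3}{2}$ ($h = 0 \left(- \frac{1}{4}\right) + 3 \left(- \frac{1}{2}\right) = 0 - \frac{3}{2} = - \frac{3}{2} \approx -1.5$)
$\left(\left(\frac{b{\left(H \right)}}{-5} + \frac{2}{h}\right) - 14\right)^{2} = \left(\left(\frac{\frac{1}{7} \left(-4\right) \left(1 + 2 \left(-4\right)\right)}{-5} + \frac{2}{- \frac{3}{2}}\right) - 14\right)^{2} = \left(\left(\frac{1}{7} \left(-4\right) \left(1 - 8\right) \left(- \frac{1}{5}\right) + 2 \left(- \frac{2}{3}\right)\right) - 14\right)^{2} = \left(\left(\frac{1}{7} \left(-4\right) \left(-7\right) \left(- \frac{1}{5}\right) - \frac{4}{3}\right) - 14\right)^{2} = \left(\left(4 \left(- \frac{1}{5}\right) - \frac{4}{3}\right) - 14\right)^{2} = \left(\left(- \frac{4}{5} - \frac{4}{3}\right) - 14\right)^{2} = \left(- \frac{32}{15} - 14\right)^{2} = \left(- \frac{242}{15}\right)^{2} = \frac{58564}{225}$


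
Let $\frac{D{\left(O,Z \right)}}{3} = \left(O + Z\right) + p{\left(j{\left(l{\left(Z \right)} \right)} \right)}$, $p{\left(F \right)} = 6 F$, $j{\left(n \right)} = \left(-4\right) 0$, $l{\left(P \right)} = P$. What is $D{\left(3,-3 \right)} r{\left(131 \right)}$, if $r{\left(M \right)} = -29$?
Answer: $0$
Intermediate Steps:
$j{\left(n \right)} = 0$
$D{\left(O,Z \right)} = 3 O + 3 Z$ ($D{\left(O,Z \right)} = 3 \left(\left(O + Z\right) + 6 \cdot 0\right) = 3 \left(\left(O + Z\right) + 0\right) = 3 \left(O + Z\right) = 3 O + 3 Z$)
$D{\left(3,-3 \right)} r{\left(131 \right)} = \left(3 \cdot 3 + 3 \left(-3\right)\right) \left(-29\right) = \left(9 - 9\right) \left(-29\right) = 0 \left(-29\right) = 0$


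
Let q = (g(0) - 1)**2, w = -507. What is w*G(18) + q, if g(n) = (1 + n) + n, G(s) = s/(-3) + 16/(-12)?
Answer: 3718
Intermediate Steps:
G(s) = -4/3 - s/3 (G(s) = s*(-1/3) + 16*(-1/12) = -s/3 - 4/3 = -4/3 - s/3)
g(n) = 1 + 2*n
q = 0 (q = ((1 + 2*0) - 1)**2 = ((1 + 0) - 1)**2 = (1 - 1)**2 = 0**2 = 0)
w*G(18) + q = -507*(-4/3 - 1/3*18) + 0 = -507*(-4/3 - 6) + 0 = -507*(-22/3) + 0 = 3718 + 0 = 3718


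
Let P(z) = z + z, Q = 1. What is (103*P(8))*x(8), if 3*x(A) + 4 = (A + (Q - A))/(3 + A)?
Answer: -70864/33 ≈ -2147.4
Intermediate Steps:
P(z) = 2*z
x(A) = -4/3 + 1/(3*(3 + A)) (x(A) = -4/3 + ((A + (1 - A))/(3 + A))/3 = -4/3 + (1/(3 + A))/3 = -4/3 + 1/(3*(3 + A)))
(103*P(8))*x(8) = (103*(2*8))*((-11 - 4*8)/(3*(3 + 8))) = (103*16)*((⅓)*(-11 - 32)/11) = 1648*((⅓)*(1/11)*(-43)) = 1648*(-43/33) = -70864/33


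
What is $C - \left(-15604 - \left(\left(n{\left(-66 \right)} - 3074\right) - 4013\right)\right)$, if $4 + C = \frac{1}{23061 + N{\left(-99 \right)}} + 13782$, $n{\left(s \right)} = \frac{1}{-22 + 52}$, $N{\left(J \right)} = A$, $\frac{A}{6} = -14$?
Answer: $\frac{5122729819}{229770} \approx 22295.0$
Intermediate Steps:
$A = -84$ ($A = 6 \left(-14\right) = -84$)
$N{\left(J \right)} = -84$
$n{\left(s \right)} = \frac{1}{30}$
$C = \frac{316577107}{22977}$ ($C = -4 + \left(\frac{1}{23061 - 84} + 13782\right) = -4 + \left(\frac{1}{22977} + 13782\right) = -4 + \frac{316669015}{22977} = \frac{316577107}{22977} \approx 13778.0$)
$C - \left(-15604 - \left(\left(n{\left(-66 \right)} - 3074\right) - 4013\right)\right) = \frac{316577107}{22977} - \left(-15604 - \left(\left(\frac{1}{30} - 3074\right) - 4013\right)\right) = \frac{316577107}{22977} - \left(-15604 - \left(- \frac{92219}{30} - 4013\right)\right) = \frac{316577107}{22977} - \left(-15604 - - \frac{212609}{30}\right) = \frac{316577107}{22977} - \left(-15604 + \frac{212609}{30}\right) = \frac{316577107}{22977} - - \frac{255511}{30} = \frac{316577107}{22977} + \frac{255511}{30} = \frac{5122729819}{229770}$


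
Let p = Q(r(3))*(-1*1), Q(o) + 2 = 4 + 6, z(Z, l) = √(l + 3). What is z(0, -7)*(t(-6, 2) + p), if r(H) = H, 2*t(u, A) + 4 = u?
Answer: -26*I ≈ -26.0*I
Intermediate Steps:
t(u, A) = -2 + u/2
z(Z, l) = √(3 + l)
Q(o) = 8 (Q(o) = -2 + (4 + 6) = -2 + 10 = 8)
p = -8 (p = 8*(-1*1) = 8*(-1) = -8)
z(0, -7)*(t(-6, 2) + p) = √(3 - 7)*((-2 + (½)*(-6)) - 8) = √(-4)*((-2 - 3) - 8) = (2*I)*(-5 - 8) = (2*I)*(-13) = -26*I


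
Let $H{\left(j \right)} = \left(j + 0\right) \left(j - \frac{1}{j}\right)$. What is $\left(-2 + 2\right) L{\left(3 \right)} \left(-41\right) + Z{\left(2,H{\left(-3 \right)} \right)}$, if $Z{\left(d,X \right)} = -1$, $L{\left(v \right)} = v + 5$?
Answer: $-1$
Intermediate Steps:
$H{\left(j \right)} = j \left(j - \frac{1}{j}\right)$
$L{\left(v \right)} = 5 + v$
$\left(-2 + 2\right) L{\left(3 \right)} \left(-41\right) + Z{\left(2,H{\left(-3 \right)} \right)} = \left(-2 + 2\right) \left(5 + 3\right) \left(-41\right) - 1 = 0 \cdot 8 \left(-41\right) - 1 = 0 \left(-41\right) - 1 = 0 - 1 = -1$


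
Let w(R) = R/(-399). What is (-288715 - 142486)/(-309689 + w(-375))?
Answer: 57349733/41188512 ≈ 1.3924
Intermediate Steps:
w(R) = -R/399 (w(R) = R*(-1/399) = -R/399)
(-288715 - 142486)/(-309689 + w(-375)) = (-288715 - 142486)/(-309689 - 1/399*(-375)) = -431201/(-309689 + 125/133) = -431201/(-41188512/133) = -431201*(-133/41188512) = 57349733/41188512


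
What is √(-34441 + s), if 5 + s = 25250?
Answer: 22*I*√19 ≈ 95.896*I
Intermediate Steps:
s = 25245 (s = -5 + 25250 = 25245)
√(-34441 + s) = √(-34441 + 25245) = √(-9196) = 22*I*√19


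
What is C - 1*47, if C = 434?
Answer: 387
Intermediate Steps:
C - 1*47 = 434 - 1*47 = 434 - 47 = 387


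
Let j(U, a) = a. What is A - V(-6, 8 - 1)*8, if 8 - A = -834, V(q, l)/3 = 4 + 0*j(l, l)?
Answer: 746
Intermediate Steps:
V(q, l) = 12 (V(q, l) = 3*(4 + 0*l) = 3*(4 + 0) = 3*4 = 12)
A = 842 (A = 8 - 1*(-834) = 8 + 834 = 842)
A - V(-6, 8 - 1)*8 = 842 - 12*8 = 842 - 1*96 = 842 - 96 = 746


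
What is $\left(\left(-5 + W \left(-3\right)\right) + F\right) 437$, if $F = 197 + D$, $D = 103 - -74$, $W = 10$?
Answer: $148143$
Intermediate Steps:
$D = 177$ ($D = 103 + 74 = 177$)
$F = 374$ ($F = 197 + 177 = 374$)
$\left(\left(-5 + W \left(-3\right)\right) + F\right) 437 = \left(\left(-5 + 10 \left(-3\right)\right) + 374\right) 437 = \left(\left(-5 - 30\right) + 374\right) 437 = \left(-35 + 374\right) 437 = 339 \cdot 437 = 148143$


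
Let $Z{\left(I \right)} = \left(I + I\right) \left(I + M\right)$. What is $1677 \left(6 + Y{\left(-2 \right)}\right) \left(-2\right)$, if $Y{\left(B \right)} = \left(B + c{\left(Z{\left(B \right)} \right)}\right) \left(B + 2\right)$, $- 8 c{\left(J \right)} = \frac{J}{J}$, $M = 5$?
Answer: $-20124$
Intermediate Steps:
$Z{\left(I \right)} = 2 I \left(5 + I\right)$ ($Z{\left(I \right)} = \left(I + I\right) \left(I + 5\right) = 2 I \left(5 + I\right)$)
$c{\left(J \right)} = - \frac{1}{8}$ ($c{\left(J \right)} = - \frac{J \frac{1}{J}}{8} = \left(- \frac{1}{8}\right) 1 = - \frac{1}{8}$)
$Y{\left(B \right)} = \left(2 + B\right) \left(- \frac{1}{8} + B\right)$ ($Y{\left(B \right)} = \left(B - \frac{1}{8}\right) \left(B + 2\right) = \left(- \frac{1}{8} + B\right) \left(2 + B\right) = \left(2 + B\right) \left(- \frac{1}{8} + B\right)$)
$1677 \left(6 + Y{\left(-2 \right)}\right) \left(-2\right) = 1677 \left(6 + \left(- \frac{1}{4} + \left(-2\right)^{2} + \frac{15}{8} \left(-2\right)\right)\right) \left(-2\right) = 1677 \left(6 - 0\right) \left(-2\right) = 1677 \left(6 + 0\right) \left(-2\right) = 1677 \cdot 6 \left(-2\right) = 1677 \left(-12\right) = -20124$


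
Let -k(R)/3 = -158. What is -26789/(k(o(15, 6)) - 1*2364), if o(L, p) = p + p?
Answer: 3827/270 ≈ 14.174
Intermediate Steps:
o(L, p) = 2*p
k(R) = 474 (k(R) = -3*(-158) = 474)
-26789/(k(o(15, 6)) - 1*2364) = -26789/(474 - 1*2364) = -26789/(474 - 2364) = -26789/(-1890) = -26789*(-1/1890) = 3827/270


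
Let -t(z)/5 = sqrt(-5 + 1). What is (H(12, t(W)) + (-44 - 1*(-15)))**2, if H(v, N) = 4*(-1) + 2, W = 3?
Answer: 961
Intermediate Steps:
t(z) = -10*I (t(z) = -5*sqrt(-5 + 1) = -10*I)
H(v, N) = -2 (H(v, N) = -4 + 2 = -2)
(H(12, t(W)) + (-44 - 1*(-15)))**2 = (-2 + (-44 - 1*(-15)))**2 = (-2 + (-44 + 15))**2 = (-2 - 29)**2 = (-31)**2 = 961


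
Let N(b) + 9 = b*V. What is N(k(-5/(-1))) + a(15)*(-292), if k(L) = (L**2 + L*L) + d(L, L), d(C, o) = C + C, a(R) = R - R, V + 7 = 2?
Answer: -309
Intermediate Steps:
V = -5 (V = -7 + 2 = -5)
a(R) = 0
d(C, o) = 2*C
k(L) = 2*L + 2*L**2 (k(L) = (L**2 + L*L) + 2*L = (L**2 + L**2) + 2*L = 2*L**2 + 2*L = 2*L + 2*L**2)
N(b) = -9 - 5*b (N(b) = -9 + b*(-5) = -9 - 5*b)
N(k(-5/(-1))) + a(15)*(-292) = (-9 - 10*(-5/(-1))*(1 - 5/(-1))) + 0*(-292) = (-9 - 10*(-5*(-1))*(1 - 5*(-1))) + 0 = (-9 - 10*5*(1 + 5)) + 0 = (-9 - 10*5*6) + 0 = (-9 - 5*60) + 0 = (-9 - 300) + 0 = -309 + 0 = -309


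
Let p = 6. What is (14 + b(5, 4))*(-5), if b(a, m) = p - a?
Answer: -75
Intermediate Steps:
b(a, m) = 6 - a
(14 + b(5, 4))*(-5) = (14 + (6 - 1*5))*(-5) = (14 + (6 - 5))*(-5) = (14 + 1)*(-5) = 15*(-5) = -75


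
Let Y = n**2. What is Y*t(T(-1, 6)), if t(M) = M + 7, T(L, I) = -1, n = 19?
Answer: 2166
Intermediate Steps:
t(M) = 7 + M
Y = 361 (Y = 19**2 = 361)
Y*t(T(-1, 6)) = 361*(7 - 1) = 361*6 = 2166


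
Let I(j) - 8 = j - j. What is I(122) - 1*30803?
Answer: -30795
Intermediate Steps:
I(j) = 8 (I(j) = 8 + (j - j) = 8 + 0 = 8)
I(122) - 1*30803 = 8 - 1*30803 = 8 - 30803 = -30795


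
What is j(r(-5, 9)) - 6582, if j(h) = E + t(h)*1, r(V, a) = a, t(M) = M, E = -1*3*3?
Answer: -6582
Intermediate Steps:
E = -9 (E = -3*3 = -9)
j(h) = -9 + h (j(h) = -9 + h*1 = -9 + h)
j(r(-5, 9)) - 6582 = (-9 + 9) - 6582 = 0 - 6582 = -6582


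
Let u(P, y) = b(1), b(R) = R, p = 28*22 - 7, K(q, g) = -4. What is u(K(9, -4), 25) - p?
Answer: -608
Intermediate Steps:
p = 609 (p = 616 - 7 = 609)
u(P, y) = 1
u(K(9, -4), 25) - p = 1 - 1*609 = 1 - 609 = -608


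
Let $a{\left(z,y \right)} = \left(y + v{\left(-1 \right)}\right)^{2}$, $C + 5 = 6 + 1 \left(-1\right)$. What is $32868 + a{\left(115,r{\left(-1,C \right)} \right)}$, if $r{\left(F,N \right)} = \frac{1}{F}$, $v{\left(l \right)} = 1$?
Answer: $32868$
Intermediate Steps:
$C = 0$ ($C = -5 + \left(6 + 1 \left(-1\right)\right) = -5 + \left(6 - 1\right) = -5 + 5 = 0$)
$a{\left(z,y \right)} = \left(1 + y\right)^{2}$ ($a{\left(z,y \right)} = \left(y + 1\right)^{2} = \left(1 + y\right)^{2}$)
$32868 + a{\left(115,r{\left(-1,C \right)} \right)} = 32868 + \left(1 + \frac{1}{-1}\right)^{2} = 32868 + \left(1 - 1\right)^{2} = 32868 + 0^{2} = 32868 + 0 = 32868$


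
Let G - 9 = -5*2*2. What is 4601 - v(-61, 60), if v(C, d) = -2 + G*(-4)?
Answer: 4559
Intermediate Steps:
G = -11 (G = 9 - 5*2*2 = 9 - 10*2 = 9 - 20 = -11)
v(C, d) = 42 (v(C, d) = -2 - 11*(-4) = -2 + 44 = 42)
4601 - v(-61, 60) = 4601 - 1*42 = 4601 - 42 = 4559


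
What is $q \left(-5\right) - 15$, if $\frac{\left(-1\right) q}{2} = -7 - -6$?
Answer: $-25$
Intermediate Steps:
$q = 2$ ($q = - 2 \left(-7 - -6\right) = - 2 \left(-7 + 6\right) = \left(-2\right) \left(-1\right) = 2$)
$q \left(-5\right) - 15 = 2 \left(-5\right) - 15 = -10 - 15 = -25$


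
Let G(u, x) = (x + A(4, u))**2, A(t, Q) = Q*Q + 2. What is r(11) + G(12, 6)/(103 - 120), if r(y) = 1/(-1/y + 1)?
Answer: -230853/170 ≈ -1358.0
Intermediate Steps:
r(y) = 1/(1 - 1/y)
A(t, Q) = 2 + Q**2 (A(t, Q) = Q**2 + 2 = 2 + Q**2)
G(u, x) = (2 + x + u**2)**2 (G(u, x) = (x + (2 + u**2))**2 = (2 + x + u**2)**2)
r(11) + G(12, 6)/(103 - 120) = 11/(-1 + 11) + (2 + 6 + 12**2)**2/(103 - 120) = 11/10 + (2 + 6 + 144)**2/(-17) = 11*(1/10) + 152**2*(-1/17) = 11/10 + 23104*(-1/17) = 11/10 - 23104/17 = -230853/170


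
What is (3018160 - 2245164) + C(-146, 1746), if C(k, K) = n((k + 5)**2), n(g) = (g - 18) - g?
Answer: 772978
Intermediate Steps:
n(g) = -18 (n(g) = (-18 + g) - g = -18)
C(k, K) = -18
(3018160 - 2245164) + C(-146, 1746) = (3018160 - 2245164) - 18 = 772996 - 18 = 772978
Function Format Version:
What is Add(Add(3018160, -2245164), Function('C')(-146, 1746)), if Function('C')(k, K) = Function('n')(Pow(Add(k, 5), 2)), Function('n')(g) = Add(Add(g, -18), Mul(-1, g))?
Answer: 772978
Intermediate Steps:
Function('n')(g) = -18 (Function('n')(g) = Add(Add(-18, g), Mul(-1, g)) = -18)
Function('C')(k, K) = -18
Add(Add(3018160, -2245164), Function('C')(-146, 1746)) = Add(Add(3018160, -2245164), -18) = Add(772996, -18) = 772978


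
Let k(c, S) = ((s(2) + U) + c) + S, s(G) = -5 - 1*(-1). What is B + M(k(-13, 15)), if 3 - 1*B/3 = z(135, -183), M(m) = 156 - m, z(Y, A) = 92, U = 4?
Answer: -113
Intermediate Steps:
s(G) = -4 (s(G) = -5 + 1 = -4)
k(c, S) = S + c (k(c, S) = ((-4 + 4) + c) + S = (0 + c) + S = c + S = S + c)
B = -267 (B = 9 - 3*92 = 9 - 276 = -267)
B + M(k(-13, 15)) = -267 + (156 - (15 - 13)) = -267 + (156 - 1*2) = -267 + (156 - 2) = -267 + 154 = -113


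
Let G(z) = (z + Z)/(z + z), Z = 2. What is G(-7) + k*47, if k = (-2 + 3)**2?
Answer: 663/14 ≈ 47.357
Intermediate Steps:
G(z) = (2 + z)/(2*z) (G(z) = (z + 2)/(z + z) = (2 + z)/((2*z)) = (2 + z)*(1/(2*z)) = (2 + z)/(2*z))
k = 1 (k = 1**2 = 1)
G(-7) + k*47 = (1/2)*(2 - 7)/(-7) + 1*47 = (1/2)*(-1/7)*(-5) + 47 = 5/14 + 47 = 663/14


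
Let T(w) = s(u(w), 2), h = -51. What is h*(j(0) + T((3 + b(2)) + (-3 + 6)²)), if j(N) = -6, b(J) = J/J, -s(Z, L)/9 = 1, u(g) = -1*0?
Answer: 765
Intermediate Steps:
u(g) = 0
s(Z, L) = -9 (s(Z, L) = -9*1 = -9)
b(J) = 1
T(w) = -9
h*(j(0) + T((3 + b(2)) + (-3 + 6)²)) = -51*(-6 - 9) = -51*(-15) = 765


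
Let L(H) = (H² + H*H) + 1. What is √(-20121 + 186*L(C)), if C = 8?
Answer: √3873 ≈ 62.233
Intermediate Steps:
L(H) = 1 + 2*H² (L(H) = (H² + H²) + 1 = 2*H² + 1 = 1 + 2*H²)
√(-20121 + 186*L(C)) = √(-20121 + 186*(1 + 2*8²)) = √(-20121 + 186*(1 + 2*64)) = √(-20121 + 186*(1 + 128)) = √(-20121 + 186*129) = √(-20121 + 23994) = √3873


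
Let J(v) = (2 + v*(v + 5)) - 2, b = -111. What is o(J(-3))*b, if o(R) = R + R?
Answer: 1332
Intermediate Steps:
J(v) = v*(5 + v) (J(v) = (2 + v*(5 + v)) - 2 = v*(5 + v))
o(R) = 2*R
o(J(-3))*b = (2*(-3*(5 - 3)))*(-111) = (2*(-3*2))*(-111) = (2*(-6))*(-111) = -12*(-111) = 1332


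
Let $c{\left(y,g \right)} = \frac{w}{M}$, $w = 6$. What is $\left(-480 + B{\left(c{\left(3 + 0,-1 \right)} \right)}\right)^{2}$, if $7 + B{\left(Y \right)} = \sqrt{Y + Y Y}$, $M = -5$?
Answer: $\frac{\left(2435 - \sqrt{6}\right)^{2}}{25} \approx 2.3669 \cdot 10^{5}$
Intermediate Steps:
$c{\left(y,g \right)} = - \frac{6}{5}$ ($c{\left(y,g \right)} = \frac{6}{-5} = 6 \left(- \frac{1}{5}\right) = - \frac{6}{5}$)
$B{\left(Y \right)} = -7 + \sqrt{Y + Y^{2}}$ ($B{\left(Y \right)} = -7 + \sqrt{Y + Y Y} = -7 + \sqrt{Y + Y^{2}}$)
$\left(-480 + B{\left(c{\left(3 + 0,-1 \right)} \right)}\right)^{2} = \left(-480 - \left(7 - \sqrt{- \frac{6 \left(1 - \frac{6}{5}\right)}{5}}\right)\right)^{2} = \left(-480 - \left(7 - \sqrt{\left(- \frac{6}{5}\right) \left(- \frac{1}{5}\right)}\right)\right)^{2} = \left(-480 - \left(7 - \sqrt{\frac{6}{25}}\right)\right)^{2} = \left(-480 - \left(7 - \frac{\sqrt{6}}{5}\right)\right)^{2} = \left(-487 + \frac{\sqrt{6}}{5}\right)^{2}$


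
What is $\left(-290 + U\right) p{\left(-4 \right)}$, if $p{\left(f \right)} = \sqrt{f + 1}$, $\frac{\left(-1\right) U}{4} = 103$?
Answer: $- 702 i \sqrt{3} \approx - 1215.9 i$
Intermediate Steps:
$U = -412$ ($U = \left(-4\right) 103 = -412$)
$p{\left(f \right)} = \sqrt{1 + f}$
$\left(-290 + U\right) p{\left(-4 \right)} = \left(-290 - 412\right) \sqrt{1 - 4} = - 702 \sqrt{-3} = - 702 i \sqrt{3}$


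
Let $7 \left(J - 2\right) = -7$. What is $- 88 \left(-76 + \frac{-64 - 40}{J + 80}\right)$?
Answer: $\frac{550880}{81} \approx 6801.0$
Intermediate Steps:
$J = 1$ ($J = 2 + \frac{1}{7} \left(-7\right) = 2 - 1 = 1$)
$- 88 \left(-76 + \frac{-64 - 40}{J + 80}\right) = - 88 \left(-76 + \frac{-64 - 40}{1 + 80}\right) = - 88 \left(-76 - \frac{104}{81}\right) = \left(-88\right) \left(- \frac{6260}{81}\right) = \frac{550880}{81}$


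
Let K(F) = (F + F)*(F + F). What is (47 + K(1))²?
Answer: 2601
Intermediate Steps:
K(F) = 4*F² (K(F) = (2*F)*(2*F) = 4*F²)
(47 + K(1))² = (47 + 4*1²)² = (47 + 4*1)² = (47 + 4)² = 51² = 2601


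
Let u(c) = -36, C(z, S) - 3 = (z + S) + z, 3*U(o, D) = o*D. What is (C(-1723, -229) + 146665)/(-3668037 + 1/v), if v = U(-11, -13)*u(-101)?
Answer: -245375988/6294351493 ≈ -0.038984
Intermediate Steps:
U(o, D) = D*o/3 (U(o, D) = (o*D)/3 = (D*o)/3 = D*o/3)
C(z, S) = 3 + S + 2*z (C(z, S) = 3 + ((z + S) + z) = 3 + ((S + z) + z) = 3 + (S + 2*z) = 3 + S + 2*z)
v = -1716 (v = ((⅓)*(-13)*(-11))*(-36) = (143/3)*(-36) = -1716)
(C(-1723, -229) + 146665)/(-3668037 + 1/v) = ((3 - 229 + 2*(-1723)) + 146665)/(-3668037 + 1/(-1716)) = ((3 - 229 - 3446) + 146665)/(-3668037 - 1/1716) = (-3672 + 146665)/(-6294351493/1716) = 142993*(-1716/6294351493) = -245375988/6294351493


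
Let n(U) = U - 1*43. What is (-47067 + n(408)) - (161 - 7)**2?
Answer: -70418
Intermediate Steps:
n(U) = -43 + U (n(U) = U - 43 = -43 + U)
(-47067 + n(408)) - (161 - 7)**2 = (-47067 + (-43 + 408)) - (161 - 7)**2 = (-47067 + 365) - 1*154**2 = -46702 - 1*23716 = -46702 - 23716 = -70418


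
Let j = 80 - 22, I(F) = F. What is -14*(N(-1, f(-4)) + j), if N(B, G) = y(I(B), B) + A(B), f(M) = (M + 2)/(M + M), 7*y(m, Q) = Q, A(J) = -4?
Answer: -754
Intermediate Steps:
y(m, Q) = Q/7
f(M) = (2 + M)/(2*M) (f(M) = (2 + M)/((2*M)) = (2 + M)*(1/(2*M)) = (2 + M)/(2*M))
N(B, G) = -4 + B/7 (N(B, G) = B/7 - 4 = -4 + B/7)
j = 58
-14*(N(-1, f(-4)) + j) = -14*((-4 + (⅐)*(-1)) + 58) = -14*((-4 - ⅐) + 58) = -14*(-29/7 + 58) = -14*377/7 = -754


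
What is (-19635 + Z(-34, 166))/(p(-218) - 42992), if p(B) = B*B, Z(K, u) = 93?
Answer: -9771/2266 ≈ -4.3120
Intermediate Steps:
p(B) = B²
(-19635 + Z(-34, 166))/(p(-218) - 42992) = (-19635 + 93)/((-218)² - 42992) = -19542/(47524 - 42992) = -19542/4532 = -19542*1/4532 = -9771/2266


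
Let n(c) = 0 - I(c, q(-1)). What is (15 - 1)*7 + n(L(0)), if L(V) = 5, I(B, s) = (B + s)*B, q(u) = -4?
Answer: 93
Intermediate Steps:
I(B, s) = B*(B + s)
n(c) = -c*(-4 + c) (n(c) = 0 - c*(c - 4) = 0 - c*(-4 + c) = -c*(-4 + c))
(15 - 1)*7 + n(L(0)) = (15 - 1)*7 + 5*(4 - 1*5) = 14*7 + 5*(4 - 5) = 98 + 5*(-1) = 98 - 5 = 93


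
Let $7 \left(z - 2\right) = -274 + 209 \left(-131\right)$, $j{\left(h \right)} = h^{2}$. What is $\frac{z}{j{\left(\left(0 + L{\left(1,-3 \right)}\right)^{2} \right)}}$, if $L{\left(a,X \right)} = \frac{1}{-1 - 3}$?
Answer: $- \frac{7075584}{7} \approx -1.0108 \cdot 10^{6}$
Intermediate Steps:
$L{\left(a,X \right)} = - \frac{1}{4}$ ($L{\left(a,X \right)} = \frac{1}{-4} = - \frac{1}{4}$)
$z = - \frac{27639}{7}$ ($z = 2 + \frac{-274 + 209 \left(-131\right)}{7} = 2 + \frac{-274 - 27379}{7} = 2 + \frac{1}{7} \left(-27653\right) = 2 - \frac{27653}{7} = - \frac{27639}{7} \approx -3948.4$)
$\frac{z}{j{\left(\left(0 + L{\left(1,-3 \right)}\right)^{2} \right)}} = - \frac{27639}{7 \left(\left(0 - \frac{1}{4}\right)^{2}\right)^{2}} = - \frac{27639}{7 \left(\left(- \frac{1}{4}\right)^{2}\right)^{2}} = - \frac{27639}{7 \left(\frac{1}{16}\right)^{2}} = - \frac{27639 \frac{1}{\frac{1}{256}}}{7} = \left(- \frac{27639}{7}\right) 256 = - \frac{7075584}{7}$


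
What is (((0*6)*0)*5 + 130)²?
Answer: 16900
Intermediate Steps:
(((0*6)*0)*5 + 130)² = ((0*0)*5 + 130)² = (0*5 + 130)² = (0 + 130)² = 130² = 16900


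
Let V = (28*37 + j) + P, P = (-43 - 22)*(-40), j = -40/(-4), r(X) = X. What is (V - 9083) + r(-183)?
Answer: -5620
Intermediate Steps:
j = 10 (j = -40*(-¼) = 10)
P = 2600 (P = -65*(-40) = 2600)
V = 3646 (V = (28*37 + 10) + 2600 = (1036 + 10) + 2600 = 1046 + 2600 = 3646)
(V - 9083) + r(-183) = (3646 - 9083) - 183 = -5437 - 183 = -5620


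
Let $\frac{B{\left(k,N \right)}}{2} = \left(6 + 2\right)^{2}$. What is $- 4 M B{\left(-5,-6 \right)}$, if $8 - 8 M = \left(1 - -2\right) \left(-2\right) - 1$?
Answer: $-960$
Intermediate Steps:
$B{\left(k,N \right)} = 128$ ($B{\left(k,N \right)} = 2 \left(6 + 2\right)^{2} = 2 \cdot 8^{2} = 2 \cdot 64 = 128$)
$M = \frac{15}{8}$ ($M = 1 - \frac{\left(1 - -2\right) \left(-2\right) - 1}{8} = 1 - \frac{\left(1 + 2\right) \left(-2\right) - 1}{8} = 1 - \frac{3 \left(-2\right) - 1}{8} = 1 - \frac{-6 - 1}{8} = 1 - - \frac{7}{8} = 1 + \frac{7}{8} = \frac{15}{8} \approx 1.875$)
$- 4 M B{\left(-5,-6 \right)} = \left(-4\right) \frac{15}{8} \cdot 128 = \left(- \frac{15}{2}\right) 128 = -960$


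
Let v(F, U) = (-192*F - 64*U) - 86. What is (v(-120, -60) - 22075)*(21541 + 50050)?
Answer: 337837929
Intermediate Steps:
v(F, U) = -86 - 192*F - 64*U
(v(-120, -60) - 22075)*(21541 + 50050) = ((-86 - 192*(-120) - 64*(-60)) - 22075)*(21541 + 50050) = ((-86 + 23040 + 3840) - 22075)*71591 = (26794 - 22075)*71591 = 4719*71591 = 337837929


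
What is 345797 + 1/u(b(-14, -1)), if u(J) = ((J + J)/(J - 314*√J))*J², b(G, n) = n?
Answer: 691595/2 + 157*I ≈ 3.458e+5 + 157.0*I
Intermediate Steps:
u(J) = 2*J³/(J - 314*√J) (u(J) = ((2*J)/(J - 314*√J))*J² = (2*J/(J - 314*√J))*J² = 2*J³/(J - 314*√J))
345797 + 1/u(b(-14, -1)) = 345797 + 1/(2*(-1)³/(-1 - 314*I)) = 345797 + 1/(2*(-1)/(-1 - 314*I)) = 345797 + 1/(2*(-1)*((-1 + 314*I)/98597)) = 345797 + 1/(2/98597 - 628*I/98597) = 345797 + 98597*(2/98597 + 628*I/98597)/4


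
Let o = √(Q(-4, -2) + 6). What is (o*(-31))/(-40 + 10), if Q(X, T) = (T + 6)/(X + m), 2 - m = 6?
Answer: 31*√22/60 ≈ 2.4234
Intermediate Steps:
m = -4 (m = 2 - 1*6 = 2 - 6 = -4)
Q(X, T) = (6 + T)/(-4 + X) (Q(X, T) = (T + 6)/(X - 4) = (6 + T)/(-4 + X))
o = √22/2 (o = √((6 - 2)/(-4 - 4) + 6) = √(4/(-8) + 6) = √(-⅛*4 + 6) = √(-½ + 6) = √(11/2) = √22/2 ≈ 2.3452)
(o*(-31))/(-40 + 10) = ((√22/2)*(-31))/(-40 + 10) = -31*√22/2/(-30) = -31*√22/2*(-1/30) = 31*√22/60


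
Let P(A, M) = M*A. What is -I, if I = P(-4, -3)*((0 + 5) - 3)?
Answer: -24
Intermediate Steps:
P(A, M) = A*M
I = 24 (I = (-4*(-3))*((0 + 5) - 3) = 12*(5 - 3) = 12*2 = 24)
-I = -1*24 = -24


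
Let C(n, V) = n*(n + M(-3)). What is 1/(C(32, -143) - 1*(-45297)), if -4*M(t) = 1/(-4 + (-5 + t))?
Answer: 3/138965 ≈ 2.1588e-5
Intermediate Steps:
M(t) = -1/(4*(-9 + t)) (M(t) = -1/(4*(-4 + (-5 + t))) = -1/(4*(-9 + t)))
C(n, V) = n*(1/48 + n) (C(n, V) = n*(n - 1/(-36 + 4*(-3))) = n*(n - 1/(-36 - 12)) = n*(n - 1/(-48)) = n*(n - 1*(-1/48)) = n*(n + 1/48) = n*(1/48 + n))
1/(C(32, -143) - 1*(-45297)) = 1/(32*(1/48 + 32) - 1*(-45297)) = 1/(32*(1537/48) + 45297) = 1/(3074/3 + 45297) = 1/(138965/3) = 3/138965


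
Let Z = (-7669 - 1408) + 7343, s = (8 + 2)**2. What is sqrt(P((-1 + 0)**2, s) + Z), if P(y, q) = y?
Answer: I*sqrt(1733) ≈ 41.629*I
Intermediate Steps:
s = 100 (s = 10**2 = 100)
Z = -1734 (Z = -9077 + 7343 = -1734)
sqrt(P((-1 + 0)**2, s) + Z) = sqrt((-1 + 0)**2 - 1734) = sqrt((-1)**2 - 1734) = sqrt(1 - 1734) = sqrt(-1733) = I*sqrt(1733)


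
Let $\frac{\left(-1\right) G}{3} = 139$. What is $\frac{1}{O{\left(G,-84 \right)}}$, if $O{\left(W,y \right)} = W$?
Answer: $- \frac{1}{417} \approx -0.0023981$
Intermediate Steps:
$G = -417$ ($G = \left(-3\right) 139 = -417$)
$\frac{1}{O{\left(G,-84 \right)}} = \frac{1}{-417} = - \frac{1}{417}$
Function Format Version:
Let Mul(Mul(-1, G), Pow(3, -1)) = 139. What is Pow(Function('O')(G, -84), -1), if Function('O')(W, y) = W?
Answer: Rational(-1, 417) ≈ -0.0023981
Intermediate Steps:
G = -417 (G = Mul(-3, 139) = -417)
Pow(Function('O')(G, -84), -1) = Pow(-417, -1) = Rational(-1, 417)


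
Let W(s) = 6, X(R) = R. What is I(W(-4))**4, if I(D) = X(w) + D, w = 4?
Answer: 10000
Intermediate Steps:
I(D) = 4 + D
I(W(-4))**4 = (4 + 6)**4 = 10**4 = 10000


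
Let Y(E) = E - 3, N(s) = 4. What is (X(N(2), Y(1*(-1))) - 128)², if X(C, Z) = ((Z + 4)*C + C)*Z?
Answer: 20736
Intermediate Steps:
Y(E) = -3 + E
X(C, Z) = Z*(C + C*(4 + Z)) (X(C, Z) = ((4 + Z)*C + C)*Z = (C*(4 + Z) + C)*Z = (C + C*(4 + Z))*Z = Z*(C + C*(4 + Z)))
(X(N(2), Y(1*(-1))) - 128)² = (4*(-3 + 1*(-1))*(5 + (-3 + 1*(-1))) - 128)² = (4*(-3 - 1)*(5 + (-3 - 1)) - 128)² = (4*(-4)*(5 - 4) - 128)² = (4*(-4)*1 - 128)² = (-16 - 128)² = (-144)² = 20736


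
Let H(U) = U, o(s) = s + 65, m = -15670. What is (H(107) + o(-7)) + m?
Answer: -15505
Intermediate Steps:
o(s) = 65 + s
(H(107) + o(-7)) + m = (107 + (65 - 7)) - 15670 = (107 + 58) - 15670 = 165 - 15670 = -15505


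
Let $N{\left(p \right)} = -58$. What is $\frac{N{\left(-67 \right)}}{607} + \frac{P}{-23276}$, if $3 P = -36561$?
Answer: $\frac{6047501}{14128532} \approx 0.42803$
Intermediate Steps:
$P = -12187$ ($P = \frac{1}{3} \left(-36561\right) = -12187$)
$\frac{N{\left(-67 \right)}}{607} + \frac{P}{-23276} = - \frac{58}{607} - \frac{12187}{-23276} = \left(-58\right) \frac{1}{607} - - \frac{12187}{23276} = - \frac{58}{607} + \frac{12187}{23276} = \frac{6047501}{14128532}$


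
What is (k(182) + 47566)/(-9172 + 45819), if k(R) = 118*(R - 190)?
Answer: 46622/36647 ≈ 1.2722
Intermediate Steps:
k(R) = -22420 + 118*R (k(R) = 118*(-190 + R) = -22420 + 118*R)
(k(182) + 47566)/(-9172 + 45819) = ((-22420 + 118*182) + 47566)/(-9172 + 45819) = ((-22420 + 21476) + 47566)/36647 = (-944 + 47566)*(1/36647) = 46622*(1/36647) = 46622/36647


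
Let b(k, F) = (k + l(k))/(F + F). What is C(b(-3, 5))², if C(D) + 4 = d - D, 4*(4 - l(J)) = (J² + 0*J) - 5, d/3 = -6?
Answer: 484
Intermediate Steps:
d = -18 (d = 3*(-6) = -18)
l(J) = 21/4 - J²/4 (l(J) = 4 - ((J² + 0*J) - 5)/4 = 4 - ((J² + 0) - 5)/4 = 4 - (J² - 5)/4 = 4 - (-5 + J²)/4 = 4 + (5/4 - J²/4) = 21/4 - J²/4)
b(k, F) = (21/4 + k - k²/4)/(2*F) (b(k, F) = (k + (21/4 - k²/4))/(F + F) = (21/4 + k - k²/4)/((2*F)) = (21/4 + k - k²/4)*(1/(2*F)) = (21/4 + k - k²/4)/(2*F))
C(D) = -22 - D (C(D) = -4 + (-18 - D) = -22 - D)
C(b(-3, 5))² = (-22 - (21 - 1*(-3)² + 4*(-3))/(8*5))² = (-22 - (21 - 1*9 - 12)/(8*5))² = (-22 - (21 - 9 - 12)/(8*5))² = (-22 - 0/(8*5))² = (-22 - 1*0)² = (-22 + 0)² = (-22)² = 484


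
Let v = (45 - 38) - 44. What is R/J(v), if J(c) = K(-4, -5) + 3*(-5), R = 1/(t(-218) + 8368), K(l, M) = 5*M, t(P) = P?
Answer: -1/326000 ≈ -3.0675e-6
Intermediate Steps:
v = -37 (v = 7 - 44 = -37)
R = 1/8150 (R = 1/(-218 + 8368) = 1/8150 ≈ 0.00012270)
J(c) = -40 (J(c) = 5*(-5) + 3*(-5) = -25 - 15 = -40)
R/J(v) = (1/8150)/(-40) = (1/8150)*(-1/40) = -1/326000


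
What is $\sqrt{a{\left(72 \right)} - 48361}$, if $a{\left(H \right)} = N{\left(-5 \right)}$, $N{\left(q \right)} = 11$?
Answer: $5 i \sqrt{1934} \approx 219.89 i$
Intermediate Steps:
$a{\left(H \right)} = 11$
$\sqrt{a{\left(72 \right)} - 48361} = \sqrt{11 - 48361} = \sqrt{-48350} = 5 i \sqrt{1934}$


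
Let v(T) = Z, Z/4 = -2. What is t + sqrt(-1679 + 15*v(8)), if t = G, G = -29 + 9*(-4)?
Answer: -65 + I*sqrt(1799) ≈ -65.0 + 42.415*I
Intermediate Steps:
Z = -8 (Z = 4*(-2) = -8)
v(T) = -8
G = -65 (G = -29 - 36 = -65)
t = -65
t + sqrt(-1679 + 15*v(8)) = -65 + sqrt(-1679 + 15*(-8)) = -65 + sqrt(-1679 - 120) = -65 + sqrt(-1799) = -65 + I*sqrt(1799)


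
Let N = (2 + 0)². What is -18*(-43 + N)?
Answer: 702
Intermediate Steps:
N = 4 (N = 2² = 4)
-18*(-43 + N) = -18*(-43 + 4) = -18*(-39) = 702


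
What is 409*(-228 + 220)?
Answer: -3272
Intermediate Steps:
409*(-228 + 220) = 409*(-8) = -3272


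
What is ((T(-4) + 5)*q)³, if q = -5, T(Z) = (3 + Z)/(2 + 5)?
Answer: -4913000/343 ≈ -14324.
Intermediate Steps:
T(Z) = 3/7 + Z/7 (T(Z) = (3 + Z)/7 = (3 + Z)*(⅐) = 3/7 + Z/7)
((T(-4) + 5)*q)³ = (((3/7 + (⅐)*(-4)) + 5)*(-5))³ = (((3/7 - 4/7) + 5)*(-5))³ = ((-⅐ + 5)*(-5))³ = ((34/7)*(-5))³ = (-170/7)³ = -4913000/343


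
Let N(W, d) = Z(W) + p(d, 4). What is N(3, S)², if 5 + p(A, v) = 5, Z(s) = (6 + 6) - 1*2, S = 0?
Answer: 100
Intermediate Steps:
Z(s) = 10 (Z(s) = 12 - 2 = 10)
p(A, v) = 0 (p(A, v) = -5 + 5 = 0)
N(W, d) = 10 (N(W, d) = 10 + 0 = 10)
N(3, S)² = 10² = 100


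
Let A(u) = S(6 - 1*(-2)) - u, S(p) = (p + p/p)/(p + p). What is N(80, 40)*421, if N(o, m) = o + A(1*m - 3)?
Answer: 293437/16 ≈ 18340.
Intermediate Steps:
S(p) = (1 + p)/(2*p) (S(p) = (p + 1)/((2*p)) = (1 + p)*(1/(2*p)) = (1 + p)/(2*p))
A(u) = 9/16 - u (A(u) = (1 + (6 - 1*(-2)))/(2*(6 - 1*(-2))) - u = (1 + (6 + 2))/(2*(6 + 2)) - u = (½)*(1 + 8)/8 - u = (½)*(⅛)*9 - u = 9/16 - u)
N(o, m) = 57/16 + o - m (N(o, m) = o + (9/16 - (1*m - 3)) = o + (9/16 - (m - 3)) = o + (9/16 - (-3 + m)) = o + (9/16 + (3 - m)) = o + (57/16 - m) = 57/16 + o - m)
N(80, 40)*421 = (57/16 + 80 - 1*40)*421 = (57/16 + 80 - 40)*421 = (697/16)*421 = 293437/16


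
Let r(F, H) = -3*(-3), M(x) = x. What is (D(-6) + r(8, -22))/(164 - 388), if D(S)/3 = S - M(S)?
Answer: -9/224 ≈ -0.040179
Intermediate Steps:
r(F, H) = 9
D(S) = 0 (D(S) = 3*(S - S) = 3*0 = 0)
(D(-6) + r(8, -22))/(164 - 388) = (0 + 9)/(164 - 388) = 9/(-224) = 9*(-1/224) = -9/224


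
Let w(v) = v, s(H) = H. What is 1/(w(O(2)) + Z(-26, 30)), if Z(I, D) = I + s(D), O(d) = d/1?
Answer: ⅙ ≈ 0.16667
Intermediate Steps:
O(d) = d (O(d) = d*1 = d)
Z(I, D) = D + I (Z(I, D) = I + D = D + I)
1/(w(O(2)) + Z(-26, 30)) = 1/(2 + (30 - 26)) = 1/(2 + 4) = 1/6 = ⅙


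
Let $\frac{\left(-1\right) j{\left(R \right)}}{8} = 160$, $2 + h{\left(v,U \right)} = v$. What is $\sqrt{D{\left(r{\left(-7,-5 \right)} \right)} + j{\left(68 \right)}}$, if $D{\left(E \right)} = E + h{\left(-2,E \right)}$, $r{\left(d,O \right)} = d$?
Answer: $i \sqrt{1291} \approx 35.93 i$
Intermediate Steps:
$h{\left(v,U \right)} = -2 + v$
$j{\left(R \right)} = -1280$ ($j{\left(R \right)} = \left(-8\right) 160 = -1280$)
$D{\left(E \right)} = -4 + E$ ($D{\left(E \right)} = E - 4 = -4 + E$)
$\sqrt{D{\left(r{\left(-7,-5 \right)} \right)} + j{\left(68 \right)}} = \sqrt{\left(-4 - 7\right) - 1280} = \sqrt{-11 - 1280} = \sqrt{-1291} = i \sqrt{1291}$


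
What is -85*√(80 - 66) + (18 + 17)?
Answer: 35 - 85*√14 ≈ -283.04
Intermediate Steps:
-85*√(80 - 66) + (18 + 17) = -85*√14 + 35 = 35 - 85*√14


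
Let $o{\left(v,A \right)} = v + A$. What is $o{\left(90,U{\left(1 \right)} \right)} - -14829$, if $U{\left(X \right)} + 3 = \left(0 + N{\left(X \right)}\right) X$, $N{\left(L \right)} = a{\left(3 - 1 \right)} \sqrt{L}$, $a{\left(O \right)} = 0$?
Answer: $14916$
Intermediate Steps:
$N{\left(L \right)} = 0$ ($N{\left(L \right)} = 0 \sqrt{L} = 0$)
$U{\left(X \right)} = -3$ ($U{\left(X \right)} = -3 + \left(0 + 0\right) X = -3 + 0 X = -3 + 0 = -3$)
$o{\left(v,A \right)} = A + v$
$o{\left(90,U{\left(1 \right)} \right)} - -14829 = \left(-3 + 90\right) - -14829 = 87 + 14829 = 14916$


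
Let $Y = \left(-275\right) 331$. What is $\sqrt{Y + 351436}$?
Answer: $\sqrt{260411} \approx 510.3$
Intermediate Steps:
$Y = -91025$
$\sqrt{Y + 351436} = \sqrt{-91025 + 351436} = \sqrt{260411}$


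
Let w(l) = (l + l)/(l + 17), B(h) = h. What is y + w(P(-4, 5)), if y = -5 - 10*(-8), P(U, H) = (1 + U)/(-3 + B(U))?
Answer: 4578/61 ≈ 75.049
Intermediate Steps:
P(U, H) = (1 + U)/(-3 + U)
w(l) = 2*l/(17 + l) (w(l) = (2*l)/(17 + l) = 2*l/(17 + l))
y = 75 (y = -5 + 80 = 75)
y + w(P(-4, 5)) = 75 + 2*((1 - 4)/(-3 - 4))/(17 + (1 - 4)/(-3 - 4)) = 75 + 2*(-3/(-7))/(17 - 3/(-7)) = 75 + 2*(-1/7*(-3))/(17 - 1/7*(-3)) = 75 + 2*(3/7)/(17 + 3/7) = 75 + 2*(3/7)/(122/7) = 75 + 2*(3/7)*(7/122) = 75 + 3/61 = 4578/61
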